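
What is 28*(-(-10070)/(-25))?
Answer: -56392/5 ≈ -11278.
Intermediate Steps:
28*(-(-10070)/(-25)) = 28*(-(-10070)*(-1)/25) = 28*(-530*19/25) = 28*(-2014/5) = -56392/5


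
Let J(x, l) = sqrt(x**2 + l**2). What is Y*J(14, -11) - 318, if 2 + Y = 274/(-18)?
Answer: -318 - 155*sqrt(317)/9 ≈ -624.63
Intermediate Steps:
J(x, l) = sqrt(l**2 + x**2)
Y = -155/9 (Y = -2 + 274/(-18) = -2 + 274*(-1/18) = -2 - 137/9 = -155/9 ≈ -17.222)
Y*J(14, -11) - 318 = -155*sqrt((-11)**2 + 14**2)/9 - 318 = -155*sqrt(121 + 196)/9 - 318 = -155*sqrt(317)/9 - 318 = -318 - 155*sqrt(317)/9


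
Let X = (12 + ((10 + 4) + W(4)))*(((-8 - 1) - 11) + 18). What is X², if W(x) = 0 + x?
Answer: 3600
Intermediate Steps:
W(x) = x
X = -60 (X = (12 + ((10 + 4) + 4))*(((-8 - 1) - 11) + 18) = (12 + (14 + 4))*((-9 - 11) + 18) = (12 + 18)*(-20 + 18) = 30*(-2) = -60)
X² = (-60)² = 3600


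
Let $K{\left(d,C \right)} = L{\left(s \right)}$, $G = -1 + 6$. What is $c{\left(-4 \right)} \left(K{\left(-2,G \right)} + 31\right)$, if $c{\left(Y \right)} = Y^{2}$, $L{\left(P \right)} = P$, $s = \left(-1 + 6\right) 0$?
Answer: $496$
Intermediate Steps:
$s = 0$ ($s = 5 \cdot 0 = 0$)
$G = 5$
$K{\left(d,C \right)} = 0$
$c{\left(-4 \right)} \left(K{\left(-2,G \right)} + 31\right) = \left(-4\right)^{2} \left(0 + 31\right) = 16 \cdot 31 = 496$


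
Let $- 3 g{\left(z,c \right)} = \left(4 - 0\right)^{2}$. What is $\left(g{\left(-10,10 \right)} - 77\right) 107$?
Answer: $- \frac{26429}{3} \approx -8809.7$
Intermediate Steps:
$g{\left(z,c \right)} = - \frac{16}{3}$ ($g{\left(z,c \right)} = - \frac{\left(4 - 0\right)^{2}}{3} = - \frac{\left(4 + 0\right)^{2}}{3} = - \frac{4^{2}}{3} = \left(- \frac{1}{3}\right) 16 = - \frac{16}{3}$)
$\left(g{\left(-10,10 \right)} - 77\right) 107 = \left(- \frac{16}{3} - 77\right) 107 = \left(- \frac{247}{3}\right) 107 = - \frac{26429}{3}$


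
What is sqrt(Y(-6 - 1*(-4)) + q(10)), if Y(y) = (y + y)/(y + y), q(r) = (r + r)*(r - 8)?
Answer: sqrt(41) ≈ 6.4031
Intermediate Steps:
q(r) = 2*r*(-8 + r) (q(r) = (2*r)*(-8 + r) = 2*r*(-8 + r))
Y(y) = 1 (Y(y) = (2*y)/((2*y)) = (2*y)*(1/(2*y)) = 1)
sqrt(Y(-6 - 1*(-4)) + q(10)) = sqrt(1 + 2*10*(-8 + 10)) = sqrt(1 + 2*10*2) = sqrt(1 + 40) = sqrt(41)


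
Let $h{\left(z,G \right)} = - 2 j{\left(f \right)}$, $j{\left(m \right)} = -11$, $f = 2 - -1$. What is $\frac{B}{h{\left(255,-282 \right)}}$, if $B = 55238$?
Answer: $\frac{27619}{11} \approx 2510.8$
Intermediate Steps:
$f = 3$ ($f = 2 + 1 = 3$)
$h{\left(z,G \right)} = 22$ ($h{\left(z,G \right)} = \left(-2\right) \left(-11\right) = 22$)
$\frac{B}{h{\left(255,-282 \right)}} = \frac{55238}{22} = 55238 \cdot \frac{1}{22} = \frac{27619}{11}$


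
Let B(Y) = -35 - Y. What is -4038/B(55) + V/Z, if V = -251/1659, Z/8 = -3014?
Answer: 8973740183/200009040 ≈ 44.867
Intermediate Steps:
Z = -24112 (Z = 8*(-3014) = -24112)
V = -251/1659 ≈ -0.15130
-4038/B(55) + V/Z = -4038/(-35 - 1*55) - 251/1659/(-24112) = -4038/(-35 - 55) - 251/1659*(-1/24112) = -4038/(-90) + 251/40001808 = -4038*(-1/90) + 251/40001808 = 673/15 + 251/40001808 = 8973740183/200009040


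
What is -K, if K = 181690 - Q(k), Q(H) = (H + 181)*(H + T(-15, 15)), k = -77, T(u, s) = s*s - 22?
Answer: -168586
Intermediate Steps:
T(u, s) = -22 + s**2 (T(u, s) = s**2 - 22 = -22 + s**2)
Q(H) = (181 + H)*(203 + H) (Q(H) = (H + 181)*(H + (-22 + 15**2)) = (181 + H)*(H + (-22 + 225)) = (181 + H)*(H + 203) = (181 + H)*(203 + H))
K = 168586 (K = 181690 - (36743 + (-77)**2 + 384*(-77)) = 181690 - (36743 + 5929 - 29568) = 181690 - 1*13104 = 181690 - 13104 = 168586)
-K = -1*168586 = -168586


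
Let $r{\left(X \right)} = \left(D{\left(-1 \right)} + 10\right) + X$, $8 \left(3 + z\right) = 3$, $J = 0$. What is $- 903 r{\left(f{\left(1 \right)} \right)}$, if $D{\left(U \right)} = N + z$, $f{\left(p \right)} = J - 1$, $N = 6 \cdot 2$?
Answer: $- \frac{132741}{8} \approx -16593.0$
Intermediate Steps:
$N = 12$
$z = - \frac{21}{8}$ ($z = -3 + \frac{1}{8} \cdot 3 = -3 + \frac{3}{8} = - \frac{21}{8} \approx -2.625$)
$f{\left(p \right)} = -1$ ($f{\left(p \right)} = 0 - 1 = -1$)
$D{\left(U \right)} = \frac{75}{8}$ ($D{\left(U \right)} = 12 - \frac{21}{8} = \frac{75}{8}$)
$r{\left(X \right)} = \frac{155}{8} + X$ ($r{\left(X \right)} = \left(\frac{75}{8} + 10\right) + X = \frac{155}{8} + X$)
$- 903 r{\left(f{\left(1 \right)} \right)} = - 903 \left(\frac{155}{8} - 1\right) = \left(-903\right) \frac{147}{8} = - \frac{132741}{8}$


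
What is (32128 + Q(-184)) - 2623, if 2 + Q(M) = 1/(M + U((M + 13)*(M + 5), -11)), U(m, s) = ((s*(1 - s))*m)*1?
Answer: 119208995715/4040572 ≈ 29503.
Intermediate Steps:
U(m, s) = m*s*(1 - s) (U(m, s) = (m*s*(1 - s))*1 = m*s*(1 - s))
Q(M) = -2 + 1/(M - 132*(5 + M)*(13 + M)) (Q(M) = -2 + 1/(M + ((M + 13)*(M + 5))*(-11)*(1 - 1*(-11))) = -2 + 1/(M + ((13 + M)*(5 + M))*(-11)*(1 + 11)) = -2 + 1/(M + ((5 + M)*(13 + M))*(-11)*12) = -2 + 1/(M - 132*(5 + M)*(13 + M)))
(32128 + Q(-184)) - 2623 = (32128 + (-17161 - 4750*(-184) - 264*(-184)²)/(8580 + 132*(-184)² + 2375*(-184))) - 2623 = (32128 + (-17161 + 874000 - 264*33856)/(8580 + 132*33856 - 437000)) - 2623 = (32128 + (-17161 + 874000 - 8937984)/(8580 + 4468992 - 437000)) - 2623 = (32128 - 8081145/4040572) - 2623 = 129807416071/4040572 - 2623 = 119208995715/4040572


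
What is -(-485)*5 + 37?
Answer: 2462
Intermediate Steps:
-(-485)*5 + 37 = -485*(-5) + 37 = 2425 + 37 = 2462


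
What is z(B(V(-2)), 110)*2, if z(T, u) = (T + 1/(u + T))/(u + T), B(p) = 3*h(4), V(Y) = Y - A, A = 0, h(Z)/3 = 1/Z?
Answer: 8114/201601 ≈ 0.040248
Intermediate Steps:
h(Z) = 3/Z
V(Y) = Y (V(Y) = Y - 1*0 = Y + 0 = Y)
B(p) = 9/4 (B(p) = 3*(3/4) = 9/4)
z(T, u) = (T + 1/(T + u))/(T + u)
z(B(V(-2)), 110)*2 = ((1 + (9/4)**2 + (9/4)*110)/(9/4 + 110)**2)*2 = ((1 + 81/16 + 495/2)/(449/4)**2)*2 = ((16/201601)*(4057/16))*2 = (4057/201601)*2 = 8114/201601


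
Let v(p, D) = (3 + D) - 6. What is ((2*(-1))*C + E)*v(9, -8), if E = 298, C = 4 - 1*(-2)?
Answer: -3146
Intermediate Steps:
C = 6 (C = 4 + 2 = 6)
v(p, D) = -3 + D
((2*(-1))*C + E)*v(9, -8) = ((2*(-1))*6 + 298)*(-3 - 8) = (-2*6 + 298)*(-11) = (-12 + 298)*(-11) = 286*(-11) = -3146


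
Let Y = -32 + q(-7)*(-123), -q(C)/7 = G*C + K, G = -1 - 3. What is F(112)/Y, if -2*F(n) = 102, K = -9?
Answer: -51/16327 ≈ -0.0031237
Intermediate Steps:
G = -4
q(C) = 63 + 28*C (q(C) = -7*(-4*C - 9) = -7*(-9 - 4*C) = 63 + 28*C)
F(n) = -51 (F(n) = -1/2*102 = -51)
Y = 16327 (Y = -32 + (63 + 28*(-7))*(-123) = -32 + (63 - 196)*(-123) = -32 - 133*(-123) = -32 + 16359 = 16327)
F(112)/Y = -51/16327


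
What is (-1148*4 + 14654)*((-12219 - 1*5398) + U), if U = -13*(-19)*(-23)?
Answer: -234424476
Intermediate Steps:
U = -5681 (U = 247*(-23) = -5681)
(-1148*4 + 14654)*((-12219 - 1*5398) + U) = (-1148*4 + 14654)*((-12219 - 1*5398) - 5681) = (-4592 + 14654)*((-12219 - 5398) - 5681) = 10062*(-17617 - 5681) = 10062*(-23298) = -234424476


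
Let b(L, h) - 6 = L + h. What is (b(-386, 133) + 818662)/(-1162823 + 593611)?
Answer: -818415/569212 ≈ -1.4378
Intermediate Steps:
b(L, h) = 6 + L + h (b(L, h) = 6 + (L + h) = 6 + L + h)
(b(-386, 133) + 818662)/(-1162823 + 593611) = ((6 - 386 + 133) + 818662)/(-1162823 + 593611) = (-247 + 818662)/(-569212) = 818415*(-1/569212) = -818415/569212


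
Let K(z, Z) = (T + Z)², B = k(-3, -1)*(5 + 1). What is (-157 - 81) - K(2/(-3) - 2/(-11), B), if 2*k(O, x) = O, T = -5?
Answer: -434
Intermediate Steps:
k(O, x) = O/2
B = -9 (B = ((½)*(-3))*(5 + 1) = -3/2*6 = -9)
K(z, Z) = (-5 + Z)²
(-157 - 81) - K(2/(-3) - 2/(-11), B) = (-157 - 81) - (-5 - 9)² = -238 - 1*(-14)² = -238 - 1*196 = -238 - 196 = -434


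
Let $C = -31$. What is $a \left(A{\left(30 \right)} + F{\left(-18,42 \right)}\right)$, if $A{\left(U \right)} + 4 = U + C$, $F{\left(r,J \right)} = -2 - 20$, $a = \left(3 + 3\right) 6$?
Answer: $-972$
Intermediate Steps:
$a = 36$ ($a = 6 \cdot 6 = 36$)
$F{\left(r,J \right)} = -22$
$A{\left(U \right)} = -35 + U$ ($A{\left(U \right)} = -4 + \left(U - 31\right) = -4 + \left(-31 + U\right) = -35 + U$)
$a \left(A{\left(30 \right)} + F{\left(-18,42 \right)}\right) = 36 \left(\left(-35 + 30\right) - 22\right) = 36 \left(-5 - 22\right) = 36 \left(-27\right) = -972$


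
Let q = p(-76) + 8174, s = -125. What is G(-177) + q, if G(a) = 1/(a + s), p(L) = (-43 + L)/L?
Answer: 93822755/11476 ≈ 8175.6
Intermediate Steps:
p(L) = (-43 + L)/L
q = 621343/76 (q = (-43 - 76)/(-76) + 8174 = -1/76*(-119) + 8174 = 119/76 + 8174 = 621343/76 ≈ 8175.6)
G(a) = 1/(-125 + a) (G(a) = 1/(a - 125) = 1/(-125 + a))
G(-177) + q = 1/(-125 - 177) + 621343/76 = 1/(-302) + 621343/76 = -1/302 + 621343/76 = 93822755/11476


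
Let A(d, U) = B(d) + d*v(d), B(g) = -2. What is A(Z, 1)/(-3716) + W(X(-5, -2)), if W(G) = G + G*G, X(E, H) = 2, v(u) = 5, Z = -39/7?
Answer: 156281/26012 ≈ 6.0080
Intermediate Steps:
Z = -39/7 (Z = -39*⅐ = -39/7 ≈ -5.5714)
A(d, U) = -2 + 5*d (A(d, U) = -2 + d*5 = -2 + 5*d)
W(G) = G + G²
A(Z, 1)/(-3716) + W(X(-5, -2)) = (-2 + 5*(-39/7))/(-3716) + 2*(1 + 2) = (-2 - 195/7)*(-1/3716) + 2*3 = -209/7*(-1/3716) + 6 = 209/26012 + 6 = 156281/26012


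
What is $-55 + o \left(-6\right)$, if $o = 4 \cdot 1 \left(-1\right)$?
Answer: $-31$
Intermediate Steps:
$o = -4$ ($o = 4 \left(-1\right) = -4$)
$-55 + o \left(-6\right) = -55 - -24 = -55 + 24 = -31$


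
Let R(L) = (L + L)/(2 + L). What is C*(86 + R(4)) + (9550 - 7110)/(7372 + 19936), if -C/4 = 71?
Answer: -507981586/20481 ≈ -24803.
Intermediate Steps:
C = -284 (C = -4*71 = -284)
R(L) = 2*L/(2 + L) (R(L) = (2*L)/(2 + L) = 2*L/(2 + L))
C*(86 + R(4)) + (9550 - 7110)/(7372 + 19936) = -284*(86 + 2*4/(2 + 4)) + (9550 - 7110)/(7372 + 19936) = -284*(86 + 2*4/6) + 2440/27308 = -284*(86 + 2*4*(⅙)) + 2440*(1/27308) = -284*(86 + 4/3) + 610/6827 = -284*262/3 + 610/6827 = -74408/3 + 610/6827 = -507981586/20481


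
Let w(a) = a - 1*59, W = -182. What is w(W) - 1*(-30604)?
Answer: 30363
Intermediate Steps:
w(a) = -59 + a (w(a) = a - 59 = -59 + a)
w(W) - 1*(-30604) = (-59 - 182) - 1*(-30604) = -241 + 30604 = 30363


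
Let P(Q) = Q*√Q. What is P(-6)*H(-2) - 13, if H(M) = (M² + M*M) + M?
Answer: -13 - 36*I*√6 ≈ -13.0 - 88.182*I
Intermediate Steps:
H(M) = M + 2*M² (H(M) = (M² + M²) + M = 2*M² + M = M + 2*M²)
P(Q) = Q^(3/2)
P(-6)*H(-2) - 13 = (-6)^(3/2)*(-2*(1 + 2*(-2))) - 13 = (-6*I*√6)*(-2*(1 - 4)) - 13 = (-6*I*√6)*(-2*(-3)) - 13 = -6*I*√6*6 - 13 = -36*I*√6 - 13 = -13 - 36*I*√6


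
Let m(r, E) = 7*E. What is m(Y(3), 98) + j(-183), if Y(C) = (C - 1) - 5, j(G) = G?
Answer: 503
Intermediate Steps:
Y(C) = -6 + C (Y(C) = (-1 + C) - 5 = -6 + C)
m(Y(3), 98) + j(-183) = 7*98 - 183 = 686 - 183 = 503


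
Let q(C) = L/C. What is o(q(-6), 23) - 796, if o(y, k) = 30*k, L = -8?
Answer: -106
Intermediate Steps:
q(C) = -8/C
o(q(-6), 23) - 796 = 30*23 - 796 = 690 - 796 = -106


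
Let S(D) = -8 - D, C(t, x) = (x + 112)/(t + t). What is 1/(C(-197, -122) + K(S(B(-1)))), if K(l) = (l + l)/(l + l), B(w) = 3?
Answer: 197/202 ≈ 0.97525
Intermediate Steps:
C(t, x) = (112 + x)/(2*t) (C(t, x) = (112 + x)/((2*t)) = (112 + x)*(1/(2*t)) = (112 + x)/(2*t))
K(l) = 1 (K(l) = (2*l)/((2*l)) = (2*l)*(1/(2*l)) = 1)
1/(C(-197, -122) + K(S(B(-1)))) = 1/((½)*(112 - 122)/(-197) + 1) = 1/((½)*(-1/197)*(-10) + 1) = 1/(5/197 + 1) = 1/(202/197) = 197/202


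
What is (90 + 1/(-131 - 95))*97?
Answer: 1972883/226 ≈ 8729.6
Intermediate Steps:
(90 + 1/(-131 - 95))*97 = (90 + 1/(-226))*97 = (90 - 1/226)*97 = (20339/226)*97 = 1972883/226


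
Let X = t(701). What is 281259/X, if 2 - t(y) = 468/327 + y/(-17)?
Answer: 19302701/2869 ≈ 6728.0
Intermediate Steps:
t(y) = 62/109 + y/17 (t(y) = 2 - (468/327 + y/(-17)) = 2 - (468*(1/327) + y*(-1/17)) = 2 - (156/109 - y/17) = 2 + (-156/109 + y/17) = 62/109 + y/17)
X = 77463/1853 (X = 62/109 + (1/17)*701 = 62/109 + 701/17 = 77463/1853 ≈ 41.804)
281259/X = 281259/(77463/1853) = 281259*(1853/77463) = 19302701/2869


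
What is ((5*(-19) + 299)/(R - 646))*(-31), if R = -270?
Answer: 1581/229 ≈ 6.9039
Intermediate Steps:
((5*(-19) + 299)/(R - 646))*(-31) = ((5*(-19) + 299)/(-270 - 646))*(-31) = ((-95 + 299)/(-916))*(-31) = (204*(-1/916))*(-31) = -51/229*(-31) = 1581/229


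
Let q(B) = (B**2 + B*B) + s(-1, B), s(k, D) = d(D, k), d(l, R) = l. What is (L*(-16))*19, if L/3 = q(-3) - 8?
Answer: -6384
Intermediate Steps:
s(k, D) = D
q(B) = B + 2*B**2 (q(B) = (B**2 + B*B) + B = (B**2 + B**2) + B = 2*B**2 + B = B + 2*B**2)
L = 21 (L = 3*(-3*(1 + 2*(-3)) - 8) = 3*(-3*(1 - 6) - 8) = 3*(-3*(-5) - 8) = 3*(15 - 8) = 3*7 = 21)
(L*(-16))*19 = (21*(-16))*19 = -336*19 = -6384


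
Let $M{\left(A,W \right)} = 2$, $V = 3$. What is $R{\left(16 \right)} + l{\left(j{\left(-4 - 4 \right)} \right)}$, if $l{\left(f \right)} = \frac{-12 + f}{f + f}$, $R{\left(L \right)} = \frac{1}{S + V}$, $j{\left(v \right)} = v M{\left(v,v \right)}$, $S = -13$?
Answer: $\frac{31}{40} \approx 0.775$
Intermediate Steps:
$j{\left(v \right)} = 2 v$ ($j{\left(v \right)} = v 2 = 2 v$)
$R{\left(L \right)} = - \frac{1}{10}$ ($R{\left(L \right)} = \frac{1}{-13 + 3} = \frac{1}{-10} = - \frac{1}{10}$)
$l{\left(f \right)} = \frac{-12 + f}{2 f}$
$R{\left(16 \right)} + l{\left(j{\left(-4 - 4 \right)} \right)} = - \frac{1}{10} + \frac{-12 + 2 \left(-4 - 4\right)}{2 \cdot 2 \left(-4 - 4\right)} = - \frac{1}{10} + \frac{-12 + 2 \left(-8\right)}{2 \cdot 2 \left(-8\right)} = - \frac{1}{10} + \frac{-12 - 16}{2 \left(-16\right)} = - \frac{1}{10} + \frac{1}{2} \left(- \frac{1}{16}\right) \left(-28\right) = - \frac{1}{10} + \frac{7}{8} = \frac{31}{40}$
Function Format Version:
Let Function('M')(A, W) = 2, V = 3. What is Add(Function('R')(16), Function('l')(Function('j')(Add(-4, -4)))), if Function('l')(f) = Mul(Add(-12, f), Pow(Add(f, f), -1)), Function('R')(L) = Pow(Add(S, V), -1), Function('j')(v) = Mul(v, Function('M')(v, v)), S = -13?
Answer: Rational(31, 40) ≈ 0.77500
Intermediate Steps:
Function('j')(v) = Mul(2, v) (Function('j')(v) = Mul(v, 2) = Mul(2, v))
Function('R')(L) = Rational(-1, 10) (Function('R')(L) = Pow(Add(-13, 3), -1) = Pow(-10, -1) = Rational(-1, 10))
Function('l')(f) = Mul(Rational(1, 2), Pow(f, -1), Add(-12, f)) (Function('l')(f) = Mul(Add(-12, f), Pow(Mul(2, f), -1)) = Mul(Add(-12, f), Mul(Rational(1, 2), Pow(f, -1))) = Mul(Rational(1, 2), Pow(f, -1), Add(-12, f)))
Add(Function('R')(16), Function('l')(Function('j')(Add(-4, -4)))) = Add(Rational(-1, 10), Mul(Rational(1, 2), Pow(Mul(2, Add(-4, -4)), -1), Add(-12, Mul(2, Add(-4, -4))))) = Add(Rational(-1, 10), Mul(Rational(1, 2), Pow(Mul(2, -8), -1), Add(-12, Mul(2, -8)))) = Add(Rational(-1, 10), Mul(Rational(1, 2), Pow(-16, -1), Add(-12, -16))) = Add(Rational(-1, 10), Mul(Rational(1, 2), Rational(-1, 16), -28)) = Add(Rational(-1, 10), Rational(7, 8)) = Rational(31, 40)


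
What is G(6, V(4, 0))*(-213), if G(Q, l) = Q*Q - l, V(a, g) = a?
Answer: -6816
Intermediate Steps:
G(Q, l) = Q² - l
G(6, V(4, 0))*(-213) = (6² - 1*4)*(-213) = (36 - 4)*(-213) = 32*(-213) = -6816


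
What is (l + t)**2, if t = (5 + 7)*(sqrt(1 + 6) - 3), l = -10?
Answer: 3124 - 1104*sqrt(7) ≈ 203.09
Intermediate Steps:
t = -36 + 12*sqrt(7) (t = 12*(sqrt(7) - 3) = 12*(-3 + sqrt(7)) = -36 + 12*sqrt(7) ≈ -4.2510)
(l + t)**2 = (-10 + (-36 + 12*sqrt(7)))**2 = (-46 + 12*sqrt(7))**2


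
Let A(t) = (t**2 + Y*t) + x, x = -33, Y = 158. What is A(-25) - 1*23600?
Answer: -26958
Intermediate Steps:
A(t) = -33 + t**2 + 158*t (A(t) = (t**2 + 158*t) - 33 = -33 + t**2 + 158*t)
A(-25) - 1*23600 = (-33 + (-25)**2 + 158*(-25)) - 1*23600 = (-33 + 625 - 3950) - 23600 = -3358 - 23600 = -26958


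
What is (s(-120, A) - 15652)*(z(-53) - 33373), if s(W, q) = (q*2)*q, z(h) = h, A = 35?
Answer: 441290052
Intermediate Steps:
s(W, q) = 2*q² (s(W, q) = (2*q)*q = 2*q²)
(s(-120, A) - 15652)*(z(-53) - 33373) = (2*35² - 15652)*(-53 - 33373) = (2*1225 - 15652)*(-33426) = (2450 - 15652)*(-33426) = -13202*(-33426) = 441290052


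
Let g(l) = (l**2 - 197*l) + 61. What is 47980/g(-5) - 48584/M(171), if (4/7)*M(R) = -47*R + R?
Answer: 22619116/468027 ≈ 48.329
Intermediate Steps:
g(l) = 61 + l**2 - 197*l
M(R) = -161*R/2 (M(R) = 7*(-47*R + R)/4 = 7*(-46*R)/4 = -161*R/2)
47980/g(-5) - 48584/M(171) = 47980/(61 + (-5)**2 - 197*(-5)) - 48584/((-161/2*171)) = 47980/(61 + 25 + 985) - 48584/(-27531/2) = 47980/1071 - 48584*(-2/27531) = 47980*(1/1071) + 97168/27531 = 47980/1071 + 97168/27531 = 22619116/468027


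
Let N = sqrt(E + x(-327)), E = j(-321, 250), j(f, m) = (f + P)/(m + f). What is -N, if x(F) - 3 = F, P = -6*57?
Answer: -I*sqrt(1586211)/71 ≈ -17.739*I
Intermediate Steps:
P = -342
j(f, m) = (-342 + f)/(f + m) (j(f, m) = (f - 342)/(m + f) = (-342 + f)/(f + m))
x(F) = 3 + F
E = 663/71 (E = (-342 - 321)/(-321 + 250) = -663/(-71) = -1/71*(-663) = 663/71 ≈ 9.3380)
N = I*sqrt(1586211)/71 (N = sqrt(663/71 + (3 - 327)) = sqrt(663/71 - 324) = sqrt(-22341/71) = I*sqrt(1586211)/71 ≈ 17.739*I)
-N = -I*sqrt(1586211)/71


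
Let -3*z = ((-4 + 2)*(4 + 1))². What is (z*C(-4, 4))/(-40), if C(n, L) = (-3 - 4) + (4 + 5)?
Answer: 5/3 ≈ 1.6667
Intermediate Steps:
C(n, L) = 2 (C(n, L) = -7 + 9 = 2)
z = -100/3 (z = -(-4 + 2)²*(4 + 1)²/3 = -(-2*5)²/3 = -⅓*(-10)² = -⅓*100 = -100/3 ≈ -33.333)
(z*C(-4, 4))/(-40) = -100/3*2/(-40) = -200/3*(-1/40) = 5/3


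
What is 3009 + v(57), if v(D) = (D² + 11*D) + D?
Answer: 6942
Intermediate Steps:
v(D) = D² + 12*D
3009 + v(57) = 3009 + 57*(12 + 57) = 3009 + 57*69 = 3009 + 3933 = 6942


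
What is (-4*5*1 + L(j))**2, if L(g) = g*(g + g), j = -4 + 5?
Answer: 324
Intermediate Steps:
j = 1
L(g) = 2*g**2 (L(g) = g*(2*g) = 2*g**2)
(-4*5*1 + L(j))**2 = (-4*5*1 + 2*1**2)**2 = (-20*1 + 2*1)**2 = (-20 + 2)**2 = (-18)**2 = 324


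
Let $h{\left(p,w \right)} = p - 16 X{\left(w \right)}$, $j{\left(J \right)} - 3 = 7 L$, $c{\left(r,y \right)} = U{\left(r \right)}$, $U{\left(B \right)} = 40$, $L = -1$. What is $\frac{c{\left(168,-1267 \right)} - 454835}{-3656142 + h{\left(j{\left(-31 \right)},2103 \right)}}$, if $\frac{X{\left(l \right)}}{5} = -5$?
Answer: $\frac{454795}{3655746} \approx 0.12441$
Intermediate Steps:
$c{\left(r,y \right)} = 40$
$j{\left(J \right)} = -4$ ($j{\left(J \right)} = 3 + 7 \left(-1\right) = 3 - 7 = -4$)
$X{\left(l \right)} = -25$ ($X{\left(l \right)} = 5 \left(-5\right) = -25$)
$h{\left(p,w \right)} = 400 + p$ ($h{\left(p,w \right)} = p - -400 = p + 400 = 400 + p$)
$\frac{c{\left(168,-1267 \right)} - 454835}{-3656142 + h{\left(j{\left(-31 \right)},2103 \right)}} = \frac{40 - 454835}{-3656142 + \left(400 - 4\right)} = - \frac{454795}{-3656142 + 396} = - \frac{454795}{-3655746} = \left(-454795\right) \left(- \frac{1}{3655746}\right) = \frac{454795}{3655746}$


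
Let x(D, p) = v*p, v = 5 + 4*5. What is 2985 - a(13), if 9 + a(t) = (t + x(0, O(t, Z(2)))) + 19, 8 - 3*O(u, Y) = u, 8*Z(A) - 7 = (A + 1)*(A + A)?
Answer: 9011/3 ≈ 3003.7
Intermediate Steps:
Z(A) = 7/8 + A*(1 + A)/4 (Z(A) = 7/8 + ((A + 1)*(A + A))/8 = 7/8 + ((1 + A)*(2*A))/8 = 7/8 + (2*A*(1 + A))/8 = 7/8 + A*(1 + A)/4)
v = 25 (v = 5 + 20 = 25)
O(u, Y) = 8/3 - u/3
x(D, p) = 25*p
a(t) = 230/3 - 22*t/3 (a(t) = -9 + ((t + 25*(8/3 - t/3)) + 19) = -9 + ((t + (200/3 - 25*t/3)) + 19) = -9 + ((200/3 - 22*t/3) + 19) = -9 + (257/3 - 22*t/3) = 230/3 - 22*t/3)
2985 - a(13) = 2985 - (230/3 - 22/3*13) = 2985 - (230/3 - 286/3) = 2985 - 1*(-56/3) = 2985 + 56/3 = 9011/3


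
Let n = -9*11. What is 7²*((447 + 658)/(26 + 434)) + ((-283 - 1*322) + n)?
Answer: -53939/92 ≈ -586.29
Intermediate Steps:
n = -99
7²*((447 + 658)/(26 + 434)) + ((-283 - 1*322) + n) = 7²*((447 + 658)/(26 + 434)) + ((-283 - 1*322) - 99) = 49*(1105/460) + ((-283 - 322) - 99) = 49*(1105*(1/460)) + (-605 - 99) = 49*(221/92) - 704 = 10829/92 - 704 = -53939/92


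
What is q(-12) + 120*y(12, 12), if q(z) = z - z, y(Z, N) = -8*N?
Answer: -11520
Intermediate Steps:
q(z) = 0
q(-12) + 120*y(12, 12) = 0 + 120*(-8*12) = 0 + 120*(-96) = 0 - 11520 = -11520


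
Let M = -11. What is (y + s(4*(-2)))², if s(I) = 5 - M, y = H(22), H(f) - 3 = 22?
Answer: 1681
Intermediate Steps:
H(f) = 25 (H(f) = 3 + 22 = 25)
y = 25
s(I) = 16 (s(I) = 5 - 1*(-11) = 5 + 11 = 16)
(y + s(4*(-2)))² = (25 + 16)² = 41² = 1681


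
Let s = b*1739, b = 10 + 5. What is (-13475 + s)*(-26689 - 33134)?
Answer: -754368030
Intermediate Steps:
b = 15
s = 26085 (s = 15*1739 = 26085)
(-13475 + s)*(-26689 - 33134) = (-13475 + 26085)*(-26689 - 33134) = 12610*(-59823) = -754368030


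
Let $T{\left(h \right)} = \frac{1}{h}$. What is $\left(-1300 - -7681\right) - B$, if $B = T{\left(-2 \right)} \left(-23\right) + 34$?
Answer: $\frac{12671}{2} \approx 6335.5$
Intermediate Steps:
$B = \frac{91}{2}$ ($B = \frac{1}{-2} \left(-23\right) + 34 = \left(- \frac{1}{2}\right) \left(-23\right) + 34 = \frac{23}{2} + 34 = \frac{91}{2} \approx 45.5$)
$\left(-1300 - -7681\right) - B = \left(-1300 - -7681\right) - \frac{91}{2} = \left(-1300 + 7681\right) - \frac{91}{2} = 6381 - \frac{91}{2} = \frac{12671}{2}$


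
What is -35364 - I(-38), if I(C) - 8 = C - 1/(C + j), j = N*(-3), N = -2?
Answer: -1130689/32 ≈ -35334.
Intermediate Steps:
j = 6 (j = -2*(-3) = 6)
I(C) = 8 + C - 1/(6 + C) (I(C) = 8 + (C - 1/(C + 6)) = 8 + (C - 1/(6 + C)) = 8 + C - 1/(6 + C))
-35364 - I(-38) = -35364 - (47 + (-38)² + 14*(-38))/(6 - 38) = -35364 - (47 + 1444 - 532)/(-32) = -35364 - (-1)*959/32 = -35364 - 1*(-959/32) = -35364 + 959/32 = -1130689/32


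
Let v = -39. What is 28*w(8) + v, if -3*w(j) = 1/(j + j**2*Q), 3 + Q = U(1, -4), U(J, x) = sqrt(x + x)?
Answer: -243433/6246 + 56*I*sqrt(2)/3123 ≈ -38.974 + 0.025359*I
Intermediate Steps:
U(J, x) = sqrt(2)*sqrt(x) (U(J, x) = sqrt(2*x) = sqrt(2)*sqrt(x))
Q = -3 + 2*I*sqrt(2) (Q = -3 + sqrt(2)*sqrt(-4) = -3 + sqrt(2)*(2*I) = -3 + 2*I*sqrt(2) ≈ -3.0 + 2.8284*I)
w(j) = -1/(3*(j + j**2*(-3 + 2*I*sqrt(2))))
28*w(8) + v = 28*((1/3)/(8*(-1 + 8*(3 - 2*I*sqrt(2))))) - 39 = 28*((1/3)*(1/8)/(-1 + (24 - 16*I*sqrt(2)))) - 39 = 28*((1/3)*(1/8)/(23 - 16*I*sqrt(2))) - 39 = 28*(1/(24*(23 - 16*I*sqrt(2)))) - 39 = 7/(6*(23 - 16*I*sqrt(2))) - 39 = -39 + 7/(6*(23 - 16*I*sqrt(2)))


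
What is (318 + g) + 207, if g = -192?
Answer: 333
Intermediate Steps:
(318 + g) + 207 = (318 - 192) + 207 = 126 + 207 = 333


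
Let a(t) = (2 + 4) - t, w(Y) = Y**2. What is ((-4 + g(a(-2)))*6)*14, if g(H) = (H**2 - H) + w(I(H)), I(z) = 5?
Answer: 6468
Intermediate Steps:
a(t) = 6 - t
g(H) = 25 + H**2 - H (g(H) = (H**2 - H) + 5**2 = (H**2 - H) + 25 = 25 + H**2 - H)
((-4 + g(a(-2)))*6)*14 = ((-4 + (25 + (6 - 1*(-2))**2 - (6 - 1*(-2))))*6)*14 = ((-4 + (25 + (6 + 2)**2 - (6 + 2)))*6)*14 = ((-4 + (25 + 8**2 - 1*8))*6)*14 = ((-4 + (25 + 64 - 8))*6)*14 = ((-4 + 81)*6)*14 = (77*6)*14 = 462*14 = 6468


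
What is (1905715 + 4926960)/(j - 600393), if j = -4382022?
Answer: -1366535/996483 ≈ -1.3714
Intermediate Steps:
(1905715 + 4926960)/(j - 600393) = (1905715 + 4926960)/(-4382022 - 600393) = 6832675/(-4982415) = 6832675*(-1/4982415) = -1366535/996483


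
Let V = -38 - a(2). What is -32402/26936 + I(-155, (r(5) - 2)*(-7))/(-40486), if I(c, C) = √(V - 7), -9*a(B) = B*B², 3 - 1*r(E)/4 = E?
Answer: -16201/13468 - I*√397/121458 ≈ -1.2029 - 0.00016405*I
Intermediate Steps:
r(E) = 12 - 4*E
a(B) = -B³/9 (a(B) = -B*B²/9 = -B³/9)
V = -334/9 (V = -38 - (-1)*2³/9 = -38 - (-1)*8/9 = -38 - 1*(-8/9) = -38 + 8/9 = -334/9 ≈ -37.111)
I(c, C) = I*√397/3 (I(c, C) = √(-334/9 - 7) = √(-397/9) = I*√397/3)
-32402/26936 + I(-155, (r(5) - 2)*(-7))/(-40486) = -32402/26936 + (I*√397/3)/(-40486) = -32402*1/26936 + (I*√397/3)*(-1/40486) = -16201/13468 - I*√397/121458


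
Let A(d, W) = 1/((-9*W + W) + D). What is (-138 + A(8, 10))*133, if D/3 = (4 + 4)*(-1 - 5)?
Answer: -587347/32 ≈ -18355.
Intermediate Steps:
D = -144 (D = 3*((4 + 4)*(-1 - 5)) = 3*(8*(-6)) = 3*(-48) = -144)
A(d, W) = 1/(-144 - 8*W) (A(d, W) = 1/((-9*W + W) - 144) = 1/(-8*W - 144) = 1/(-144 - 8*W))
(-138 + A(8, 10))*133 = (-138 - 1/(144 + 8*10))*133 = (-138 - 1/(144 + 80))*133 = (-138 - 1/224)*133 = -30913/224*133 = -587347/32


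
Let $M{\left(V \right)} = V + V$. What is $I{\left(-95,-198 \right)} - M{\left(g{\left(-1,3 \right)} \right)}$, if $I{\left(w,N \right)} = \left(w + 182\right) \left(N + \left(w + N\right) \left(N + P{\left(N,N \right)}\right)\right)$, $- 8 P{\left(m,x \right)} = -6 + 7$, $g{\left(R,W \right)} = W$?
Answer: $\frac{40265379}{8} \approx 5.0332 \cdot 10^{6}$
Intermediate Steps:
$P{\left(m,x \right)} = - \frac{1}{8}$ ($P{\left(m,x \right)} = - \frac{-6 + 7}{8} = \left(- \frac{1}{8}\right) 1 = - \frac{1}{8}$)
$M{\left(V \right)} = 2 V$
$I{\left(w,N \right)} = \left(182 + w\right) \left(N + \left(- \frac{1}{8} + N\right) \left(N + w\right)\right)$ ($I{\left(w,N \right)} = \left(w + 182\right) \left(N + \left(w + N\right) \left(N - \frac{1}{8}\right)\right) = \left(182 + w\right) \left(N + \left(N + w\right) \left(- \frac{1}{8} + N\right)\right) = \left(182 + w\right) \left(N + \left(- \frac{1}{8} + N\right) \left(N + w\right)\right)$)
$I{\left(-95,-198 \right)} - M{\left(g{\left(-1,3 \right)} \right)} = \left(182 \left(-198\right)^{2} - - \frac{8645}{4} - \frac{\left(-95\right)^{2}}{8} + \frac{637}{4} \left(-198\right) - 198 \left(-95\right)^{2} - 95 \left(-198\right)^{2} + \frac{1463}{8} \left(-198\right) \left(-95\right)\right) - 2 \cdot 3 = \left(182 \cdot 39204 + \frac{8645}{4} - \frac{9025}{8} - \frac{63063}{2} - 1786950 - 3724380 + \frac{13759515}{4}\right) - 6 = \left(7135128 + \frac{8645}{4} - \frac{9025}{8} - \frac{63063}{2} - 1786950 - 3724380 + \frac{13759515}{4}\right) - 6 = \frac{40265427}{8} - 6 = \frac{40265379}{8}$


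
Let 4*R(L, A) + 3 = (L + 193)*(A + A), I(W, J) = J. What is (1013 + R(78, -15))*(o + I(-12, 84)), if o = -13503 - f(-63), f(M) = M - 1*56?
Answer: 13569325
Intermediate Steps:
f(M) = -56 + M (f(M) = M - 56 = -56 + M)
R(L, A) = -¾ + A*(193 + L)/2 (R(L, A) = -¾ + ((L + 193)*(A + A))/4 = -¾ + ((193 + L)*(2*A))/4 = -¾ + (2*A*(193 + L))/4 = -¾ + A*(193 + L)/2)
o = -13384 (o = -13503 - (-56 - 63) = -13503 - 1*(-119) = -13503 + 119 = -13384)
(1013 + R(78, -15))*(o + I(-12, 84)) = (1013 + (-¾ + (193/2)*(-15) + (½)*(-15)*78))*(-13384 + 84) = (1013 + (-¾ - 2895/2 - 585))*(-13300) = (1013 - 8133/4)*(-13300) = -4081/4*(-13300) = 13569325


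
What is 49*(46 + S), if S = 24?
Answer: 3430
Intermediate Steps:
49*(46 + S) = 49*(46 + 24) = 49*70 = 3430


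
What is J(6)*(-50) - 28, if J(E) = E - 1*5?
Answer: -78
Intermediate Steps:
J(E) = -5 + E (J(E) = E - 5 = -5 + E)
J(6)*(-50) - 28 = (-5 + 6)*(-50) - 28 = 1*(-50) - 28 = -50 - 28 = -78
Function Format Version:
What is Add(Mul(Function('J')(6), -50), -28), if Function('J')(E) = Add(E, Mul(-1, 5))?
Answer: -78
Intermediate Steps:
Function('J')(E) = Add(-5, E) (Function('J')(E) = Add(E, -5) = Add(-5, E))
Add(Mul(Function('J')(6), -50), -28) = Add(Mul(Add(-5, 6), -50), -28) = Add(Mul(1, -50), -28) = Add(-50, -28) = -78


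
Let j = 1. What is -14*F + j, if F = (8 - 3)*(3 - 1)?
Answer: -139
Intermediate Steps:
F = 10 (F = 5*2 = 10)
-14*F + j = -14*10 + 1 = -140 + 1 = -139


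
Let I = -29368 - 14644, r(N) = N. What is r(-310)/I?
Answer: 155/22006 ≈ 0.0070435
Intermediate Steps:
I = -44012
r(-310)/I = -310/(-44012) = -310*(-1/44012) = 155/22006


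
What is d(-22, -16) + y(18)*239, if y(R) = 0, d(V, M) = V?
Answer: -22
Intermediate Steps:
d(-22, -16) + y(18)*239 = -22 + 0*239 = -22 + 0 = -22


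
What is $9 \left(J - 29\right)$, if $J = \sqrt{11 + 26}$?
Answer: $-261 + 9 \sqrt{37} \approx -206.26$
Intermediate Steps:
$J = \sqrt{37} \approx 6.0828$
$9 \left(J - 29\right) = 9 \left(\sqrt{37} - 29\right) = 9 \left(-29 + \sqrt{37}\right) = -261 + 9 \sqrt{37}$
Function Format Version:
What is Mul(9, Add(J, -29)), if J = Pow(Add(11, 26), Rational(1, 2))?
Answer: Add(-261, Mul(9, Pow(37, Rational(1, 2)))) ≈ -206.26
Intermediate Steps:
J = Pow(37, Rational(1, 2)) ≈ 6.0828
Mul(9, Add(J, -29)) = Mul(9, Add(Pow(37, Rational(1, 2)), -29)) = Mul(9, Add(-29, Pow(37, Rational(1, 2)))) = Add(-261, Mul(9, Pow(37, Rational(1, 2))))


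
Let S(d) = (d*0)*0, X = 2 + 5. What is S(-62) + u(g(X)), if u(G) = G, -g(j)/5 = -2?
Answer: 10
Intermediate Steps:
X = 7
g(j) = 10 (g(j) = -5*(-2) = 10)
S(d) = 0 (S(d) = 0*0 = 0)
S(-62) + u(g(X)) = 0 + 10 = 10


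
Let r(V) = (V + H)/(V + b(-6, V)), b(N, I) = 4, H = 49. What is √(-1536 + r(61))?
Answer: I*√259298/13 ≈ 39.17*I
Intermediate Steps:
r(V) = (49 + V)/(4 + V) (r(V) = (V + 49)/(V + 4) = (49 + V)/(4 + V))
√(-1536 + r(61)) = √(-1536 + (49 + 61)/(4 + 61)) = √(-1536 + 110/65) = √(-1536 + (1/65)*110) = √(-1536 + 22/13) = √(-19946/13) = I*√259298/13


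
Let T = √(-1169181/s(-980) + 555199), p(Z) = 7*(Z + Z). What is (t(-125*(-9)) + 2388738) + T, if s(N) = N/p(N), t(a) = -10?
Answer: 2388728 + I*√15813335 ≈ 2.3887e+6 + 3976.6*I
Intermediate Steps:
p(Z) = 14*Z (p(Z) = 7*(2*Z) = 14*Z)
s(N) = 1/14 (s(N) = N/((14*N)) = N*(1/(14*N)) = 1/14)
T = I*√15813335 (T = √(-1169181/1/14 + 555199) = √(-1169181*14 + 555199) = √(-16368534 + 555199) = √(-15813335) = I*√15813335 ≈ 3976.6*I)
(t(-125*(-9)) + 2388738) + T = (-10 + 2388738) + I*√15813335 = 2388728 + I*√15813335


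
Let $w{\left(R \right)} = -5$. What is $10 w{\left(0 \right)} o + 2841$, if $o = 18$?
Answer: $1941$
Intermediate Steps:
$10 w{\left(0 \right)} o + 2841 = 10 \left(-5\right) 18 + 2841 = \left(-50\right) 18 + 2841 = -900 + 2841 = 1941$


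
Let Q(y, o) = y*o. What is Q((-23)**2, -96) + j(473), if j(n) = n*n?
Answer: 172945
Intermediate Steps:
j(n) = n**2
Q(y, o) = o*y
Q((-23)**2, -96) + j(473) = -96*(-23)**2 + 473**2 = -96*529 + 223729 = -50784 + 223729 = 172945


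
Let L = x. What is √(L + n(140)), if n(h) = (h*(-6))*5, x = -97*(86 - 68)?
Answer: I*√5946 ≈ 77.11*I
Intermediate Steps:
x = -1746 (x = -97*18 = -1746)
n(h) = -30*h (n(h) = -6*h*5 = -30*h)
L = -1746
√(L + n(140)) = √(-1746 - 30*140) = √(-1746 - 4200) = √(-5946) = I*√5946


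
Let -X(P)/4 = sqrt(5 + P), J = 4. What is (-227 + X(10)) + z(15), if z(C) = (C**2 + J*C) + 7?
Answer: 65 - 4*sqrt(15) ≈ 49.508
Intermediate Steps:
X(P) = -4*sqrt(5 + P)
z(C) = 7 + C**2 + 4*C (z(C) = (C**2 + 4*C) + 7 = 7 + C**2 + 4*C)
(-227 + X(10)) + z(15) = (-227 - 4*sqrt(5 + 10)) + (7 + 15**2 + 4*15) = (-227 - 4*sqrt(15)) + (7 + 225 + 60) = (-227 - 4*sqrt(15)) + 292 = 65 - 4*sqrt(15)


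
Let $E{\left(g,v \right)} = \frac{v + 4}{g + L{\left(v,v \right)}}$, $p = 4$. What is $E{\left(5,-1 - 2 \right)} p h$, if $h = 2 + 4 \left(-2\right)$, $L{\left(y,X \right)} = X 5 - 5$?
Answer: $\frac{8}{5} \approx 1.6$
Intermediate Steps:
$L{\left(y,X \right)} = -5 + 5 X$ ($L{\left(y,X \right)} = 5 X - 5 = -5 + 5 X$)
$h = -6$ ($h = 2 - 8 = -6$)
$E{\left(g,v \right)} = \frac{4 + v}{-5 + g + 5 v}$ ($E{\left(g,v \right)} = \frac{v + 4}{g + \left(-5 + 5 v\right)} = \frac{4 + v}{-5 + g + 5 v}$)
$E{\left(5,-1 - 2 \right)} p h = \frac{4 - 3}{-5 + 5 + 5 \left(-1 - 2\right)} 4 \left(-6\right) = \frac{4 - 3}{-5 + 5 + 5 \left(-3\right)} 4 \left(-6\right) = \frac{1}{-5 + 5 - 15} \cdot 1 \cdot 4 \left(-6\right) = \frac{1}{-15} \cdot 1 \cdot 4 \left(-6\right) = \left(- \frac{1}{15}\right) 1 \cdot 4 \left(-6\right) = \left(- \frac{1}{15}\right) 4 \left(-6\right) = \left(- \frac{4}{15}\right) \left(-6\right) = \frac{8}{5}$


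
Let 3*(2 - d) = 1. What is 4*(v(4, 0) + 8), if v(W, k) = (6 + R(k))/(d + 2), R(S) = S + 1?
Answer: 436/11 ≈ 39.636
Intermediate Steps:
d = 5/3 (d = 2 - 1/3*1 = 2 - 1/3 = 5/3 ≈ 1.6667)
R(S) = 1 + S
v(W, k) = 21/11 + 3*k/11 (v(W, k) = (6 + (1 + k))/(5/3 + 2) = (7 + k)/(11/3) = (7 + k)*(3/11) = 21/11 + 3*k/11)
4*(v(4, 0) + 8) = 4*((21/11 + (3/11)*0) + 8) = 4*((21/11 + 0) + 8) = 4*(21/11 + 8) = 4*(109/11) = 436/11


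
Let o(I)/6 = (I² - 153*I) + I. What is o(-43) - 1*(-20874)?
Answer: 71184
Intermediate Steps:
o(I) = -912*I + 6*I² (o(I) = 6*((I² - 153*I) + I) = 6*(I² - 152*I) = -912*I + 6*I²)
o(-43) - 1*(-20874) = 6*(-43)*(-152 - 43) - 1*(-20874) = 6*(-43)*(-195) + 20874 = 50310 + 20874 = 71184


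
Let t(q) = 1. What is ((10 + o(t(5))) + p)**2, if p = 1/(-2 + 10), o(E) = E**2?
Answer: 7921/64 ≈ 123.77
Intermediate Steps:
p = 1/8 ≈ 0.12500
((10 + o(t(5))) + p)**2 = ((10 + 1**2) + 1/8)**2 = ((10 + 1) + 1/8)**2 = (11 + 1/8)**2 = (89/8)**2 = 7921/64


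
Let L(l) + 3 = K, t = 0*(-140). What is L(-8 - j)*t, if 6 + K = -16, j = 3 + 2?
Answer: 0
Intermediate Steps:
j = 5
K = -22 (K = -6 - 16 = -22)
t = 0
L(l) = -25 (L(l) = -3 - 22 = -25)
L(-8 - j)*t = -25*0 = 0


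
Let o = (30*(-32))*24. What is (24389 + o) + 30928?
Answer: 32277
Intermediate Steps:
o = -23040 (o = -960*24 = -23040)
(24389 + o) + 30928 = (24389 - 23040) + 30928 = 1349 + 30928 = 32277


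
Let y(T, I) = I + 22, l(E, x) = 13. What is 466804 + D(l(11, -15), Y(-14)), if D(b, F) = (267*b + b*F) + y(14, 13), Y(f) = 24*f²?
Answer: 531462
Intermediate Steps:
y(T, I) = 22 + I
D(b, F) = 35 + 267*b + F*b (D(b, F) = (267*b + b*F) + (22 + 13) = (267*b + F*b) + 35 = 35 + 267*b + F*b)
466804 + D(l(11, -15), Y(-14)) = 466804 + (35 + 267*13 + (24*(-14)²)*13) = 466804 + (35 + 3471 + (24*196)*13) = 466804 + (35 + 3471 + 4704*13) = 466804 + (35 + 3471 + 61152) = 466804 + 64658 = 531462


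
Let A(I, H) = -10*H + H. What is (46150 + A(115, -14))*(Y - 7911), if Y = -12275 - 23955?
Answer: -2042668916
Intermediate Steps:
A(I, H) = -9*H
Y = -36230
(46150 + A(115, -14))*(Y - 7911) = (46150 - 9*(-14))*(-36230 - 7911) = (46150 + 126)*(-44141) = 46276*(-44141) = -2042668916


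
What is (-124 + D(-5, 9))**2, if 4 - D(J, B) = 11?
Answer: 17161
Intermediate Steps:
D(J, B) = -7 (D(J, B) = 4 - 1*11 = 4 - 11 = -7)
(-124 + D(-5, 9))**2 = (-124 - 7)**2 = (-131)**2 = 17161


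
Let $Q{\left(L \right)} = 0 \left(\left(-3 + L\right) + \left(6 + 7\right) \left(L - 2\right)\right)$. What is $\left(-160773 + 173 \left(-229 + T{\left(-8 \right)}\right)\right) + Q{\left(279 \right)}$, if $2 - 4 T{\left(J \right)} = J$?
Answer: $- \frac{399915}{2} \approx -1.9996 \cdot 10^{5}$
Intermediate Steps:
$T{\left(J \right)} = \frac{1}{2} - \frac{J}{4}$
$Q{\left(L \right)} = 0$ ($Q{\left(L \right)} = 0 \left(\left(-3 + L\right) + 13 \left(-2 + L\right)\right) = 0 \left(\left(-3 + L\right) + \left(-26 + 13 L\right)\right) = 0 \left(-29 + 14 L\right) = 0$)
$\left(-160773 + 173 \left(-229 + T{\left(-8 \right)}\right)\right) + Q{\left(279 \right)} = \left(-160773 + 173 \left(-229 + \left(\frac{1}{2} - -2\right)\right)\right) + 0 = \left(-160773 + 173 \left(-229 + \left(\frac{1}{2} + 2\right)\right)\right) + 0 = \left(-160773 + 173 \left(-229 + \frac{5}{2}\right)\right) + 0 = \left(-160773 + 173 \left(- \frac{453}{2}\right)\right) + 0 = \left(-160773 - \frac{78369}{2}\right) + 0 = - \frac{399915}{2} + 0 = - \frac{399915}{2}$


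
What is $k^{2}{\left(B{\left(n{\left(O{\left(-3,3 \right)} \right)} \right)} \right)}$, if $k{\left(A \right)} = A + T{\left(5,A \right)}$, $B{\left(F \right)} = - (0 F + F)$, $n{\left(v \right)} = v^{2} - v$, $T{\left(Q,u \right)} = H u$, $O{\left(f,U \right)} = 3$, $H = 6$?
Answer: $1764$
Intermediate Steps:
$T{\left(Q,u \right)} = 6 u$
$B{\left(F \right)} = - F$ ($B{\left(F \right)} = - (0 + F) = - F$)
$k{\left(A \right)} = 7 A$ ($k{\left(A \right)} = A + 6 A = 7 A$)
$k^{2}{\left(B{\left(n{\left(O{\left(-3,3 \right)} \right)} \right)} \right)} = \left(7 \left(- 3 \left(-1 + 3\right)\right)\right)^{2} = \left(7 \left(- 3 \cdot 2\right)\right)^{2} = \left(7 \left(\left(-1\right) 6\right)\right)^{2} = \left(7 \left(-6\right)\right)^{2} = \left(-42\right)^{2} = 1764$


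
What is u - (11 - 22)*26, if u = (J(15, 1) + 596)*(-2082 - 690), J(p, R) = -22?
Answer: -1590842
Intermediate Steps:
u = -1591128 (u = (-22 + 596)*(-2082 - 690) = 574*(-2772) = -1591128)
u - (11 - 22)*26 = -1591128 - (11 - 22)*26 = -1591128 - (-11)*26 = -1591128 - 1*(-286) = -1591128 + 286 = -1590842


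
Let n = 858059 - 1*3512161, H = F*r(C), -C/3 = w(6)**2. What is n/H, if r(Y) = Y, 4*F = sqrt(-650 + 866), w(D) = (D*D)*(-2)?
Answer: 1327051*sqrt(6)/69984 ≈ 46.448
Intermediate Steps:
w(D) = -2*D**2 (w(D) = D**2*(-2) = -2*D**2)
F = 3*sqrt(6)/2 (F = sqrt(-650 + 866)/4 = sqrt(216)/4 = (6*sqrt(6))/4 = 3*sqrt(6)/2 ≈ 3.6742)
C = -15552 (C = -3*(-2*6**2)**2 = -3*(-2*36)**2 = -3*(-72)**2 = -3*5184 = -15552)
H = -23328*sqrt(6) (H = (3*sqrt(6)/2)*(-15552) = -23328*sqrt(6) ≈ -57142.)
n = -2654102 (n = 858059 - 3512161 = -2654102)
n/H = -2654102*(-sqrt(6)/139968) = -(-1327051)*sqrt(6)/69984 = 1327051*sqrt(6)/69984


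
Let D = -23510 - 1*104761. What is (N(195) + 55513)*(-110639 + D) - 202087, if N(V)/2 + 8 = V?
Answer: -13352165257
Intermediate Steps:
N(V) = -16 + 2*V
D = -128271 (D = -23510 - 104761 = -128271)
(N(195) + 55513)*(-110639 + D) - 202087 = ((-16 + 2*195) + 55513)*(-110639 - 128271) - 202087 = ((-16 + 390) + 55513)*(-238910) - 202087 = (374 + 55513)*(-238910) - 202087 = 55887*(-238910) - 202087 = -13351963170 - 202087 = -13352165257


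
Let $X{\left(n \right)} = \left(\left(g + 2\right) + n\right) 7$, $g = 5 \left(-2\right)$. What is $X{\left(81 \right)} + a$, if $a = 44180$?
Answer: $44691$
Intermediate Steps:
$g = -10$
$X{\left(n \right)} = -56 + 7 n$ ($X{\left(n \right)} = \left(\left(-10 + 2\right) + n\right) 7 = \left(-8 + n\right) 7 = -56 + 7 n$)
$X{\left(81 \right)} + a = \left(-56 + 7 \cdot 81\right) + 44180 = \left(-56 + 567\right) + 44180 = 511 + 44180 = 44691$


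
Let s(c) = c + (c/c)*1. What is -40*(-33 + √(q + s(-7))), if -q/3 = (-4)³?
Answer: 1320 - 40*√186 ≈ 774.47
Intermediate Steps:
s(c) = 1 + c (s(c) = c + 1*1 = c + 1 = 1 + c)
q = 192 (q = -3*(-4)³ = -3*(-64) = 192)
-40*(-33 + √(q + s(-7))) = -40*(-33 + √(192 + (1 - 7))) = -40*(-33 + √(192 - 6)) = -40*(-33 + √186) = 1320 - 40*√186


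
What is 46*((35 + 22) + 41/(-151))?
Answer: 394036/151 ≈ 2609.5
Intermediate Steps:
46*((35 + 22) + 41/(-151)) = 46*(57 + 41*(-1/151)) = 46*(57 - 41/151) = 46*(8566/151) = 394036/151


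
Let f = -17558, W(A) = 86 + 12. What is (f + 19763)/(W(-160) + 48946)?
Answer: 735/16348 ≈ 0.044960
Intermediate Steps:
W(A) = 98
(f + 19763)/(W(-160) + 48946) = (-17558 + 19763)/(98 + 48946) = 2205/49044 = 2205*(1/49044) = 735/16348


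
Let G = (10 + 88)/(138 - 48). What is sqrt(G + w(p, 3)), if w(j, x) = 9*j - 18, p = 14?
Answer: sqrt(24545)/15 ≈ 10.445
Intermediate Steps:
G = 49/45 (G = 98/90 = 98*(1/90) = 49/45 ≈ 1.0889)
w(j, x) = -18 + 9*j
sqrt(G + w(p, 3)) = sqrt(49/45 + (-18 + 9*14)) = sqrt(49/45 + (-18 + 126)) = sqrt(49/45 + 108) = sqrt(4909/45) = sqrt(24545)/15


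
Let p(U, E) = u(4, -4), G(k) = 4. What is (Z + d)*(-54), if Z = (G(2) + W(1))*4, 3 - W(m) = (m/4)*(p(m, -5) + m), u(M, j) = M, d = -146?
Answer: 6642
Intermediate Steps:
p(U, E) = 4
W(m) = 3 - m*(4 + m)/4 (W(m) = 3 - m/4*(4 + m) = 3 - m*(4 + m)/4)
Z = 23 (Z = (4 + (3 - 1*1 - ¼*1²))*4 = (4 + (3 - 1 - ¼*1))*4 = (4 + (3 - 1 - ¼))*4 = (4 + 7/4)*4 = (23/4)*4 = 23)
(Z + d)*(-54) = (23 - 146)*(-54) = -123*(-54) = 6642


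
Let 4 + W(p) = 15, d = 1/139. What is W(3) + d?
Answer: 1530/139 ≈ 11.007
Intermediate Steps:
d = 1/139 ≈ 0.0071942
W(p) = 11 (W(p) = -4 + 15 = 11)
W(3) + d = 11 + 1/139 = 1530/139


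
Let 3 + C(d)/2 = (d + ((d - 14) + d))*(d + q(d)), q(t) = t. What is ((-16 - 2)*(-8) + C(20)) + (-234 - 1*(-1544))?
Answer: 5128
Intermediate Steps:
C(d) = -6 + 4*d*(-14 + 3*d) (C(d) = -6 + 2*((d + ((d - 14) + d))*(d + d)) = -6 + 2*((d + ((-14 + d) + d))*(2*d)) = -6 + 2*((d + (-14 + 2*d))*(2*d)) = -6 + 2*((-14 + 3*d)*(2*d)) = -6 + 2*(2*d*(-14 + 3*d)) = -6 + 4*d*(-14 + 3*d))
((-16 - 2)*(-8) + C(20)) + (-234 - 1*(-1544)) = ((-16 - 2)*(-8) + (-6 - 56*20 + 12*20**2)) + (-234 - 1*(-1544)) = (-18*(-8) + (-6 - 1120 + 12*400)) + (-234 + 1544) = (144 + (-6 - 1120 + 4800)) + 1310 = (144 + 3674) + 1310 = 3818 + 1310 = 5128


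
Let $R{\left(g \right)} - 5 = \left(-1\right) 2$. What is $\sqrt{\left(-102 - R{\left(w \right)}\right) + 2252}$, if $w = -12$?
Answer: $\sqrt{2147} \approx 46.336$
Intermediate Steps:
$R{\left(g \right)} = 3$ ($R{\left(g \right)} = 5 - 2 = 3$)
$\sqrt{\left(-102 - R{\left(w \right)}\right) + 2252} = \sqrt{\left(-102 - 3\right) + 2252} = \sqrt{-105 + 2252} = \sqrt{2147}$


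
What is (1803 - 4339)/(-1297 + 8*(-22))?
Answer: 2536/1473 ≈ 1.7217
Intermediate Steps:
(1803 - 4339)/(-1297 + 8*(-22)) = -2536/(-1297 - 176) = -2536/(-1473) = -2536*(-1/1473) = 2536/1473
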